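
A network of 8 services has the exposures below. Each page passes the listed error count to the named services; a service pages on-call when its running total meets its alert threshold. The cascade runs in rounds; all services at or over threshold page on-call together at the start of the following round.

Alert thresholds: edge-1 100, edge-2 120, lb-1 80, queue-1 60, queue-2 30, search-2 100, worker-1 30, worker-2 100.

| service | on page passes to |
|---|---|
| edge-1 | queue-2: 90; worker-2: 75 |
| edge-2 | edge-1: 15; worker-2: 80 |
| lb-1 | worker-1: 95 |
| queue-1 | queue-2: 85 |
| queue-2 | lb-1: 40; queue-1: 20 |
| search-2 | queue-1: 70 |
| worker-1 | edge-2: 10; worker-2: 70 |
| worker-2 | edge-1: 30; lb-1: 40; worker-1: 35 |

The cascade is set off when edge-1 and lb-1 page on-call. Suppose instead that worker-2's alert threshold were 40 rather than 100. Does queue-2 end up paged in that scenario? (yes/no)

With worker-2's alert threshold at 40:
Round 1 — edge-1, lb-1 page on-call (initial).
  queue-2: +90 → 90 ≥ 30
  worker-1: +95 → 95 ≥ 30
  worker-2: +75 → 75 ≥ 40
Round 2 — queue-2, worker-1, worker-2 page on-call.
  edge-2: +10 → 10 < 120
  queue-1: +20 → 20 < 60
No further pages.

yes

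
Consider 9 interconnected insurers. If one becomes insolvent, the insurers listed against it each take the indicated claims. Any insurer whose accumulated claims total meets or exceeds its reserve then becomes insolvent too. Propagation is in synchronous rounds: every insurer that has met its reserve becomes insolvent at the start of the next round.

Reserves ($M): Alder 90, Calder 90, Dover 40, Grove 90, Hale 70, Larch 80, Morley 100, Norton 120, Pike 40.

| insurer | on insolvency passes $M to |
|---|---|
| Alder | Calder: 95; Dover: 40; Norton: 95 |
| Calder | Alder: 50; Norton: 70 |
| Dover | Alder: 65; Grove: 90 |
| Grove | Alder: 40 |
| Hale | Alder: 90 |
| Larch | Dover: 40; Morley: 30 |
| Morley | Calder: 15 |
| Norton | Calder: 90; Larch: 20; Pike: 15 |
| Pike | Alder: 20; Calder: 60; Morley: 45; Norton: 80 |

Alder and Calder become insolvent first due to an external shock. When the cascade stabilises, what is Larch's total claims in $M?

20

Round 1 — Alder, Calder become insolvent (initial).
  Dover: +40 → 40 ≥ 40
  Norton: +95+70 → 165 ≥ 120
Round 2 — Dover, Norton become insolvent.
  Grove: +90 → 90 ≥ 90
  Larch: +20 → 20 < 80
  Pike: +15 → 15 < 40
Round 3 — Grove becomes insolvent.
No further insolvencies.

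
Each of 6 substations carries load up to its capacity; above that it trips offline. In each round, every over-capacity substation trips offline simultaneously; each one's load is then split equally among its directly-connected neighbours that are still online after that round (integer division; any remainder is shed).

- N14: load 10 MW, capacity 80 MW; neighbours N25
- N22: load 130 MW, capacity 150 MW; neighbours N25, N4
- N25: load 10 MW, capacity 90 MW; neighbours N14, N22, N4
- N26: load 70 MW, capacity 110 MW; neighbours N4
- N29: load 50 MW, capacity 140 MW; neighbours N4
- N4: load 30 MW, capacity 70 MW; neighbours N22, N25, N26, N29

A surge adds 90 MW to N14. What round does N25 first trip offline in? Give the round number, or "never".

2

Round 1 — N14 at 100 > 80. N14 trips offline.
  N14 sheds 100 MW to N25: 100 each.
    N25: 10+100 = 110 > 90
Round 2 — N25 trips offline.
  N25 sheds 110 MW to N22, N4: 55 each.
    N22: 130+55 = 185 > 150
    N4: 30+55 = 85 > 70
Round 3 — N22, N4 trip offline.
  N22 sheds 185 MW: no online neighbours, lost.
  N4 sheds 85 MW to N26, N29: 42 each (1 lost).
    N26: 70+42 = 112 > 110
    N29: 50+42 = 92 ≤ 140
Round 4 — N26 trips offline.
  N26 sheds 112 MW: no online neighbours, lost.
No further trips.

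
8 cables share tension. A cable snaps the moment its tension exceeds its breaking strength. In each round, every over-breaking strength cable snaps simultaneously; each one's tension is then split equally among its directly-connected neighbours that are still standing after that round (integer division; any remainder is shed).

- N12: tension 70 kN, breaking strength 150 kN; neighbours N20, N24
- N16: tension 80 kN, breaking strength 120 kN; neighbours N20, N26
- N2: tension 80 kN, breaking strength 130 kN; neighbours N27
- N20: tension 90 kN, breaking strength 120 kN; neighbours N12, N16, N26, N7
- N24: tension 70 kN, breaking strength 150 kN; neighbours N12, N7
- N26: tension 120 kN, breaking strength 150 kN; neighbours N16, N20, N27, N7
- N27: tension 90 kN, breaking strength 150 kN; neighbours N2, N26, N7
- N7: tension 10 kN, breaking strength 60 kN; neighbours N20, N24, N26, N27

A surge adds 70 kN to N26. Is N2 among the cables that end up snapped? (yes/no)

yes

Round 1 — N26 at 190 > 150. N26 snaps.
  N26 sheds 190 kN to N16, N20, N27, N7: 47 each (2 lost).
    N16: 80+47 = 127 > 120
    N20: 90+47 = 137 > 120
    N27: 90+47 = 137 ≤ 150
    N7: 10+47 = 57 ≤ 60
Round 2 — N16, N20 snap.
  N16 sheds 127 kN: no online neighbours, lost.
  N20 sheds 137 kN to N12, N7: 68 each (1 lost).
    N12: 70+68 = 138 ≤ 150
    N7: 57+68 = 125 > 60
Round 3 — N7 snaps.
  N7 sheds 125 kN to N24, N27: 62 each (1 lost).
    N24: 70+62 = 132 ≤ 150
    N27: 137+62 = 199 > 150
Round 4 — N27 snaps.
  N27 sheds 199 kN to N2: 199 each.
    N2: 80+199 = 279 > 130
Round 5 — N2 snaps.
  N2 sheds 279 kN: no online neighbours, lost.
No further breaks.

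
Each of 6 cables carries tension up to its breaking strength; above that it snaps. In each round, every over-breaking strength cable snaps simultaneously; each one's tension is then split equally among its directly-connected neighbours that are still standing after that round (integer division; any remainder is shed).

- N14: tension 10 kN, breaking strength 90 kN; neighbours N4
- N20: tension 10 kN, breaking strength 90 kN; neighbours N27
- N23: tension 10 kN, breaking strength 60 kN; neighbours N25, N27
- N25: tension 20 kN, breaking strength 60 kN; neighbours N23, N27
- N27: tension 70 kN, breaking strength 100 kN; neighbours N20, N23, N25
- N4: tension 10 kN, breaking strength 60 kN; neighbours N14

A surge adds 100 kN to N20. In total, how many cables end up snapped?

4

Round 1 — N20 at 110 > 90. N20 snaps.
  N20 sheds 110 kN to N27: 110 each.
    N27: 70+110 = 180 > 100
Round 2 — N27 snaps.
  N27 sheds 180 kN to N23, N25: 90 each.
    N23: 10+90 = 100 > 60
    N25: 20+90 = 110 > 60
Round 3 — N23, N25 snap.
  N23 sheds 100 kN: no online neighbours, lost.
  N25 sheds 110 kN: no online neighbours, lost.
No further breaks.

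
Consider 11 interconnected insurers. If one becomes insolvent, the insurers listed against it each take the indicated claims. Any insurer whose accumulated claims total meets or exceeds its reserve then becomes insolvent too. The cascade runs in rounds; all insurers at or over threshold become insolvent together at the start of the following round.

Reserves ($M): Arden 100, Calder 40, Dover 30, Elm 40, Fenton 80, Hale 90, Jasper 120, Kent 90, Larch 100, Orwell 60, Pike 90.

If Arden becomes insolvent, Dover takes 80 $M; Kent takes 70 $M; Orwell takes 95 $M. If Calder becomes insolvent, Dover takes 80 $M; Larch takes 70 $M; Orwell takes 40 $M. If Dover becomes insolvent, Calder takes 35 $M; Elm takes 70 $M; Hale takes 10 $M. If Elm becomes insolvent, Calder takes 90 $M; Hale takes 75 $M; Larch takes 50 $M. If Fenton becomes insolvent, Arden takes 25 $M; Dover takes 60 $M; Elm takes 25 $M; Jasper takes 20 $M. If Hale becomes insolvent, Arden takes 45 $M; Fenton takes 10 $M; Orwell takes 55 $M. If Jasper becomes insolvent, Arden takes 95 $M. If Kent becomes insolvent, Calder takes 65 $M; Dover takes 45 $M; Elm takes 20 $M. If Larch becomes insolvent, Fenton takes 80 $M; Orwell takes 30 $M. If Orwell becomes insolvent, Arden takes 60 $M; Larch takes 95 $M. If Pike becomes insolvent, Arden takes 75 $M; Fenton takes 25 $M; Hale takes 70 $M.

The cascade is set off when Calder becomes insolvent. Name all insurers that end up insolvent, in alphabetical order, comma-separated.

Calder, Dover, Elm, Fenton, Larch, Orwell

Round 1 — Calder becomes insolvent (initial).
  Dover: +80 → 80 ≥ 30
  Larch: +70 → 70 < 100
  Orwell: +40 → 40 < 60
Round 2 — Dover becomes insolvent.
  Elm: +70 → 70 ≥ 40
  Hale: +10 → 10 < 90
Round 3 — Elm becomes insolvent.
  Hale: +75 → 85 < 90
  Larch: +50 → 120 ≥ 100
Round 4 — Larch becomes insolvent.
  Fenton: +80 → 80 ≥ 80
  Orwell: +30 → 70 ≥ 60
Round 5 — Fenton, Orwell become insolvent.
  Arden: +25+60 → 85 < 100
  Jasper: +20 → 20 < 120
No further insolvencies.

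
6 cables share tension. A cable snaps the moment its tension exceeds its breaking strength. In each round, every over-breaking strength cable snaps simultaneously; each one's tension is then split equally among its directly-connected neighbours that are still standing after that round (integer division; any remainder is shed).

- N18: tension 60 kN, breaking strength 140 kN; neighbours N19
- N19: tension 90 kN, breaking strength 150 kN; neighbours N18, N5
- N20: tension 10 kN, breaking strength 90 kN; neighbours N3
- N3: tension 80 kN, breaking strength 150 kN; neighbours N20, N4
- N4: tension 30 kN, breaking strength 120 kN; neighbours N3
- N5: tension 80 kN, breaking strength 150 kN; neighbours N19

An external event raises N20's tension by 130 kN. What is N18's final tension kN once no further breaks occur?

Round 1 — N20 at 140 > 90. N20 snaps.
  N20 sheds 140 kN to N3: 140 each.
    N3: 80+140 = 220 > 150
Round 2 — N3 snaps.
  N3 sheds 220 kN to N4: 220 each.
    N4: 30+220 = 250 > 120
Round 3 — N4 snaps.
  N4 sheds 250 kN: no online neighbours, lost.
No further breaks.

60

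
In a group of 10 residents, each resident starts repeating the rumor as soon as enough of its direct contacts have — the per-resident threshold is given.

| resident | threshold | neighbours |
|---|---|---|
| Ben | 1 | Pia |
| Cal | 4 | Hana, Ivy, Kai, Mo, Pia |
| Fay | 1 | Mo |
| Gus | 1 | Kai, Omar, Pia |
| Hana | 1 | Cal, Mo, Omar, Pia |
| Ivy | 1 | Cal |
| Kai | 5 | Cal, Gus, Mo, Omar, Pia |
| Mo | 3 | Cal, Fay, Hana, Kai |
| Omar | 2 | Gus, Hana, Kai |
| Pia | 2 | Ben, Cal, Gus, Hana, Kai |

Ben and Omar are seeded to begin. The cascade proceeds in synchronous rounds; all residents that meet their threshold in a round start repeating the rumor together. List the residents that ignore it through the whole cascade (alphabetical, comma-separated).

Cal, Fay, Ivy, Kai, Mo

Round 1 — Ben, Omar start repeating the rumor (initial).
Round 2 — checking thresholds:
  Gus: 1 of 3 neighbours ≥ 1, starts repeating the rumor.
  Hana: 1 of 4 neighbours ≥ 1, starts repeating the rumor.
  Kai: 1 of 5 neighbours < 5, holds.
  Pia: 1 of 5 neighbours < 2, holds.
Round 3 — checking thresholds:
  Cal: 1 of 5 neighbours < 4, holds.
  Kai: 2 of 5 neighbours < 5, holds.
  Mo: 1 of 4 neighbours < 3, holds.
  Pia: 3 of 5 neighbours ≥ 2, starts repeating the rumor.
Round 4 — no new spreads; cascade stops.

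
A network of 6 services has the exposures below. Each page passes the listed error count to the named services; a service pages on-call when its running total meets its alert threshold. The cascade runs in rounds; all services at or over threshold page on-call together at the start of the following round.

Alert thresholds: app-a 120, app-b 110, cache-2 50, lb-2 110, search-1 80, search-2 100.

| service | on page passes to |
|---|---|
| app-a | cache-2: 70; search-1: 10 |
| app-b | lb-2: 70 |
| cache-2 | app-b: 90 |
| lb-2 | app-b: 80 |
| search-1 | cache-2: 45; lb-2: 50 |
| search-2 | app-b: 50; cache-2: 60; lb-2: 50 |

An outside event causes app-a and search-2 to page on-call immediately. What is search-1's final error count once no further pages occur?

Round 1 — app-a, search-2 page on-call (initial).
  app-b: +50 → 50 < 110
  cache-2: +70+60 → 130 ≥ 50
  lb-2: +50 → 50 < 110
  search-1: +10 → 10 < 80
Round 2 — cache-2 pages on-call.
  app-b: +90 → 140 ≥ 110
Round 3 — app-b pages on-call.
  lb-2: +70 → 120 ≥ 110
Round 4 — lb-2 pages on-call.
No further pages.

10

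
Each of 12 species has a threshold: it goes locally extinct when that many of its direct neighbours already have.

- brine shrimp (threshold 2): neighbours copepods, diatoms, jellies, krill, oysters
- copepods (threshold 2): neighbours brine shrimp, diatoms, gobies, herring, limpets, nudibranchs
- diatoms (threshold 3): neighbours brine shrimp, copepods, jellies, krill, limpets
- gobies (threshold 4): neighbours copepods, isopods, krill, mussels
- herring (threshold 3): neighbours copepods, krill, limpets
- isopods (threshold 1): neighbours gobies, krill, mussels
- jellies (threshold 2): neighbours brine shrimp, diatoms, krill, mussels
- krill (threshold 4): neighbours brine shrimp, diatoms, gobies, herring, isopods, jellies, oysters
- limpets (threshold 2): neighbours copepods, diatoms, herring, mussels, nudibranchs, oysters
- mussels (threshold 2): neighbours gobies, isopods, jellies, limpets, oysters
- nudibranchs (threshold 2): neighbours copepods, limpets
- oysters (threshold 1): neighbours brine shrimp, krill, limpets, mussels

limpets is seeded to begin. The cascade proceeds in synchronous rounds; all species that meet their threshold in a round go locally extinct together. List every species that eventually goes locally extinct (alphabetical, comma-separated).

isopods, limpets, mussels, oysters

Round 1 — limpets goes locally extinct (initial).
Round 2 — checking thresholds:
  copepods: 1 of 6 neighbours < 2, holds.
  diatoms: 1 of 5 neighbours < 3, holds.
  herring: 1 of 3 neighbours < 3, holds.
  mussels: 1 of 5 neighbours < 2, holds.
  nudibranchs: 1 of 2 neighbours < 2, holds.
  oysters: 1 of 4 neighbours ≥ 1, goes locally extinct.
Round 3 — checking thresholds:
  brine shrimp: 1 of 5 neighbours < 2, holds.
  copepods: 1 of 6 neighbours < 2, holds.
  diatoms: 1 of 5 neighbours < 3, holds.
  herring: 1 of 3 neighbours < 3, holds.
  krill: 1 of 7 neighbours < 4, holds.
  mussels: 2 of 5 neighbours ≥ 2, goes locally extinct.
  nudibranchs: 1 of 2 neighbours < 2, holds.
Round 4 — checking thresholds:
  brine shrimp: 1 of 5 neighbours < 2, holds.
  copepods: 1 of 6 neighbours < 2, holds.
  diatoms: 1 of 5 neighbours < 3, holds.
  gobies: 1 of 4 neighbours < 4, holds.
  herring: 1 of 3 neighbours < 3, holds.
  isopods: 1 of 3 neighbours ≥ 1, goes locally extinct.
  jellies: 1 of 4 neighbours < 2, holds.
  krill: 1 of 7 neighbours < 4, holds.
  nudibranchs: 1 of 2 neighbours < 2, holds.
Round 5 — no new extinctions; cascade stops.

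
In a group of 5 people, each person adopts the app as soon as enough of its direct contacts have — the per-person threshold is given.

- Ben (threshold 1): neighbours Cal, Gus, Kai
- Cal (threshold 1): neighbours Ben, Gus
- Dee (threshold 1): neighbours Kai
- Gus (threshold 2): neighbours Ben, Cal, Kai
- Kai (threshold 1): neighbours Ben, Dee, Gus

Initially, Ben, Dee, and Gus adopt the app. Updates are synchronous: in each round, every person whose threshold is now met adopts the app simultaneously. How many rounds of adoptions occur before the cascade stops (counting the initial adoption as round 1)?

2

Round 1 — Ben, Dee, Gus adopt the app (initial).
Round 2 — checking thresholds:
  Cal: 2 of 2 neighbours ≥ 1, adopts the app.
  Kai: 3 of 3 neighbours ≥ 1, adopts the app.
Round 3 — no new adoptions; cascade stops.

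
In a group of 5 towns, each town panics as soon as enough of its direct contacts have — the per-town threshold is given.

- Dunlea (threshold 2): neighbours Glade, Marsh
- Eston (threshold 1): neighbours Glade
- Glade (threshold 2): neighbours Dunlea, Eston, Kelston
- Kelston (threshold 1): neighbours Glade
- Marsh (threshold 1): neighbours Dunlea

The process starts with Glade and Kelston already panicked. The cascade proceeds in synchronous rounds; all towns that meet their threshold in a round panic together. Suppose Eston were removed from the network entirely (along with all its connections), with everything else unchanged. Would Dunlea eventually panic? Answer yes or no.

With Eston removed:
Round 1 — Glade, Kelston panic (initial).
Round 2 — no new panics; cascade stops.

no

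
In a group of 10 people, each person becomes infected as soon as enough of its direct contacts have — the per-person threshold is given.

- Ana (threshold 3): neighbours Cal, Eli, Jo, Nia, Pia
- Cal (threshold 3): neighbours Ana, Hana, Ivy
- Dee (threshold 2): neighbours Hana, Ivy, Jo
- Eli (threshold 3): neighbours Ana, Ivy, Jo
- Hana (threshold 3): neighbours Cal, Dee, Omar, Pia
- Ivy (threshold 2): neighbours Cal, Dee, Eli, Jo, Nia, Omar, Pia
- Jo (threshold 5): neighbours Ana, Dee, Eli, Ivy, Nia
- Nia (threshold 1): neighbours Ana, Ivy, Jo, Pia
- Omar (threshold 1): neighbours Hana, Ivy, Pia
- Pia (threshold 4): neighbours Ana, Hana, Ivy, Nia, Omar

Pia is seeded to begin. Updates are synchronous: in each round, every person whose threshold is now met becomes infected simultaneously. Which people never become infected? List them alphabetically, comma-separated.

Ana, Cal, Dee, Eli, Hana, Jo

Round 1 — Pia becomes infected (initial).
Round 2 — checking thresholds:
  Ana: 1 of 5 neighbours < 3, holds.
  Hana: 1 of 4 neighbours < 3, holds.
  Ivy: 1 of 7 neighbours < 2, holds.
  Nia: 1 of 4 neighbours ≥ 1, becomes infected.
  Omar: 1 of 3 neighbours ≥ 1, becomes infected.
Round 3 — checking thresholds:
  Ana: 2 of 5 neighbours < 3, holds.
  Hana: 2 of 4 neighbours < 3, holds.
  Ivy: 3 of 7 neighbours ≥ 2, becomes infected.
  Jo: 1 of 5 neighbours < 5, holds.
Round 4 — no new infections; cascade stops.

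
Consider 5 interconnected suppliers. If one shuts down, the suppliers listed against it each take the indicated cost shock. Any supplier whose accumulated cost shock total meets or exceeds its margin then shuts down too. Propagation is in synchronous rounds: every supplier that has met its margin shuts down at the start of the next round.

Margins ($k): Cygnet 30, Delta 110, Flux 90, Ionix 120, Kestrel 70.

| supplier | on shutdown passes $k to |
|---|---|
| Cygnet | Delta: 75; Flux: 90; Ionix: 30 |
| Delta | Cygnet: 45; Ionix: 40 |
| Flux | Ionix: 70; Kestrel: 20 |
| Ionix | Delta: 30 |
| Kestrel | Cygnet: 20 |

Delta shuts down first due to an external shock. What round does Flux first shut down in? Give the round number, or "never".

Round 1 — Delta shuts down (initial).
  Cygnet: +45 → 45 ≥ 30
  Ionix: +40 → 40 < 120
Round 2 — Cygnet shuts down.
  Flux: +90 → 90 ≥ 90
  Ionix: +30 → 70 < 120
Round 3 — Flux shuts down.
  Ionix: +70 → 140 ≥ 120
  Kestrel: +20 → 20 < 70
Round 4 — Ionix shuts down.
No further shutdowns.

3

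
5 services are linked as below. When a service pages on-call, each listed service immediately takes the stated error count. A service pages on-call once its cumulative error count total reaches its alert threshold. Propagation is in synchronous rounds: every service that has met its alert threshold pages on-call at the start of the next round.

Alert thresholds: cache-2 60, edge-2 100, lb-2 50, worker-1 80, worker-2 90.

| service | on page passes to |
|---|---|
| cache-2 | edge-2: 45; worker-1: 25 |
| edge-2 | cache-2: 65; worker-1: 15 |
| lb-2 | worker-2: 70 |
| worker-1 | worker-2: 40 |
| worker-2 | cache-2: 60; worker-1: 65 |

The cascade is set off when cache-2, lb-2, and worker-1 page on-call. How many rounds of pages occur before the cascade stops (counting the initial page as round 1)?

Round 1 — cache-2, lb-2, worker-1 page on-call (initial).
  edge-2: +45 → 45 < 100
  worker-2: +70+40 → 110 ≥ 90
Round 2 — worker-2 pages on-call.
No further pages.

2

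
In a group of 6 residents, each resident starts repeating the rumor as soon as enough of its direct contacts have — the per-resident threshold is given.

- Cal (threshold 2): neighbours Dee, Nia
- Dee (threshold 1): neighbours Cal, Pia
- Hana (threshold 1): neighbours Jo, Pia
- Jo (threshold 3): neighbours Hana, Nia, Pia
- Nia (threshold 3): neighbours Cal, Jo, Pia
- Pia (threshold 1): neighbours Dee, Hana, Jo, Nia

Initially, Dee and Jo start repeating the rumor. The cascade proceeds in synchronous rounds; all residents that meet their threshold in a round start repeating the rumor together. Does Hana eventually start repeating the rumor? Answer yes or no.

Round 1 — Dee, Jo start repeating the rumor (initial).
Round 2 — checking thresholds:
  Cal: 1 of 2 neighbours < 2, below threshold.
  Hana: 1 of 2 neighbours ≥ 1, starts repeating the rumor.
  Nia: 1 of 3 neighbours < 3, below threshold.
  Pia: 2 of 4 neighbours ≥ 1, starts repeating the rumor.
Round 3 — no new spreads; cascade stops.

yes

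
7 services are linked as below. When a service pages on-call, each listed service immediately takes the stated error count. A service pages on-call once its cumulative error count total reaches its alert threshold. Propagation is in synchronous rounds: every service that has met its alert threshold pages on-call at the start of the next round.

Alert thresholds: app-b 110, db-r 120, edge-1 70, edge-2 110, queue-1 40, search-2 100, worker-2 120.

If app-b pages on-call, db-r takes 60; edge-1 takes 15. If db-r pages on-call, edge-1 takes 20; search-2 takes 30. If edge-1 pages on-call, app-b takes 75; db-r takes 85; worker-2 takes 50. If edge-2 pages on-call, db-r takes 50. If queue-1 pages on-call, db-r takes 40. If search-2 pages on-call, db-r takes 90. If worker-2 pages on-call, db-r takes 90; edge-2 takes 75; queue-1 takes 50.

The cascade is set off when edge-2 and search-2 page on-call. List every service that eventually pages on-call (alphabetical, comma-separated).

Round 1 — edge-2, search-2 page on-call (initial).
  db-r: +50+90 → 140 ≥ 120
Round 2 — db-r pages on-call.
  edge-1: +20 → 20 < 70
No further pages.

db-r, edge-2, search-2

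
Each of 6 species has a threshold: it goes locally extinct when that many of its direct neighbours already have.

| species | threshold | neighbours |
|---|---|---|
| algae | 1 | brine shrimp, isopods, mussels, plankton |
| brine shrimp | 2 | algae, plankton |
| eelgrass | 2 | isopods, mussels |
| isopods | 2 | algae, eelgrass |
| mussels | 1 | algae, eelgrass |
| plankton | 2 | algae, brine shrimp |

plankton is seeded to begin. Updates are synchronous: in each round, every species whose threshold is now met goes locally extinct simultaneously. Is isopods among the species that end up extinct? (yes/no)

no

Round 1 — plankton goes locally extinct (initial).
Round 2 — checking thresholds:
  algae: 1 of 4 neighbours ≥ 1, goes locally extinct.
  brine shrimp: 1 of 2 neighbours < 2, below threshold.
Round 3 — checking thresholds:
  brine shrimp: 2 of 2 neighbours ≥ 2, goes locally extinct.
  isopods: 1 of 2 neighbours < 2, below threshold.
  mussels: 1 of 2 neighbours ≥ 1, goes locally extinct.
Round 4 — no new extinctions; cascade stops.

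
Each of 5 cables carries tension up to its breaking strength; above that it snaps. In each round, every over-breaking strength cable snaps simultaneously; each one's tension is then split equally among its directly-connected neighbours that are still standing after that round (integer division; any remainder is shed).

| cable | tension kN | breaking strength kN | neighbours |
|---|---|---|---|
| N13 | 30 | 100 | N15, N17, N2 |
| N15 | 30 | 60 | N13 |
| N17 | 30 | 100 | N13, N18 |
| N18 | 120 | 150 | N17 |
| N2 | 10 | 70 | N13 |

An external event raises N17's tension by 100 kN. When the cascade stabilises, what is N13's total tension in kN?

95

Round 1 — N17 at 130 > 100. N17 snaps.
  N17 sheds 130 kN to N13, N18: 65 each.
    N13: 30+65 = 95 ≤ 100
    N18: 120+65 = 185 > 150
Round 2 — N18 snaps.
  N18 sheds 185 kN: no online neighbours, lost.
No further breaks.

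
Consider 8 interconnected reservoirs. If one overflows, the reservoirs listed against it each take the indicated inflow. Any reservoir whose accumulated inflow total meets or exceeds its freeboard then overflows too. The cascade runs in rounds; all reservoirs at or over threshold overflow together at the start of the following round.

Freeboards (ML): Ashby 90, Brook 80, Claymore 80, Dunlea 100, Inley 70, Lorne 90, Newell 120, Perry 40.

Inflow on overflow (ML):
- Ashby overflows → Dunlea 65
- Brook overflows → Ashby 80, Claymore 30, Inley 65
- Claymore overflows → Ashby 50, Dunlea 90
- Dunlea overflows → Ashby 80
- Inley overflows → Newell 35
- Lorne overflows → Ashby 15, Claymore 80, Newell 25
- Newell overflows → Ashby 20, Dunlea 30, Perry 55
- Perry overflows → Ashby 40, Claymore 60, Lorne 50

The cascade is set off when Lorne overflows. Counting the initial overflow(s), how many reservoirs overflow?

2

Round 1 — Lorne overflows (initial).
  Ashby: +15 → 15 < 90
  Claymore: +80 → 80 ≥ 80
  Newell: +25 → 25 < 120
Round 2 — Claymore overflows.
  Ashby: +50 → 65 < 90
  Dunlea: +90 → 90 < 100
No further overflows.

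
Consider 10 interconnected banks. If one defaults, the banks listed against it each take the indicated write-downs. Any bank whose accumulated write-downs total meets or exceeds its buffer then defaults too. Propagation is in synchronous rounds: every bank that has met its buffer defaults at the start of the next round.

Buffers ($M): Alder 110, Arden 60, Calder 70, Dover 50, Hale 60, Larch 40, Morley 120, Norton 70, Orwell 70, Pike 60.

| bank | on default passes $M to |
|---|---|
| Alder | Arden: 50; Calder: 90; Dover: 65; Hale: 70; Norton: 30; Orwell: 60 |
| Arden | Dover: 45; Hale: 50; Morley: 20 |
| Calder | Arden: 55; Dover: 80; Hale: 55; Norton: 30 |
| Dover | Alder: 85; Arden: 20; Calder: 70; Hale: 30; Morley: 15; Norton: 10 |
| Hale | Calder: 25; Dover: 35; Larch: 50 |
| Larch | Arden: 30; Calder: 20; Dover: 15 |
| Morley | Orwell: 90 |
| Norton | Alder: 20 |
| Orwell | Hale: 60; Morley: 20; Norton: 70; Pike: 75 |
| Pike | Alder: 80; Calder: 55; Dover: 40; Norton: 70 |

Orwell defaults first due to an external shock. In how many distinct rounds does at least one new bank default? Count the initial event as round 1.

4

Round 1 — Orwell defaults (initial).
  Hale: +60 → 60 ≥ 60
  Morley: +20 → 20 < 120
  Norton: +70 → 70 ≥ 70
  Pike: +75 → 75 ≥ 60
Round 2 — Hale, Norton, Pike default.
  Alder: +20+80 → 100 < 110
  Calder: +25+55 → 80 ≥ 70
  Dover: +35+40 → 75 ≥ 50
  Larch: +50 → 50 ≥ 40
Round 3 — Calder, Dover, Larch default.
  Alder: +85 → 185 ≥ 110
  Arden: +55+20+30 → 105 ≥ 60
  Morley: +15 → 35 < 120
Round 4 — Alder, Arden default.
  Morley: +20 → 55 < 120
No further defaults.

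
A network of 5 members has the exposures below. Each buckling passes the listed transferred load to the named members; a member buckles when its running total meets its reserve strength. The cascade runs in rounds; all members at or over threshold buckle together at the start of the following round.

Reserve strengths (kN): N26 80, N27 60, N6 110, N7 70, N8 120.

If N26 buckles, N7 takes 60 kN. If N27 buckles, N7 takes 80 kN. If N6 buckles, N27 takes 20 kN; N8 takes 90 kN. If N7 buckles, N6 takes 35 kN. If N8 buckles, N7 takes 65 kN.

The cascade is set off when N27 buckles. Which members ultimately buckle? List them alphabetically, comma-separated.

N27, N7

Round 1 — N27 buckles (initial).
  N7: +80 → 80 ≥ 70
Round 2 — N7 buckles.
  N6: +35 → 35 < 110
No further bucklings.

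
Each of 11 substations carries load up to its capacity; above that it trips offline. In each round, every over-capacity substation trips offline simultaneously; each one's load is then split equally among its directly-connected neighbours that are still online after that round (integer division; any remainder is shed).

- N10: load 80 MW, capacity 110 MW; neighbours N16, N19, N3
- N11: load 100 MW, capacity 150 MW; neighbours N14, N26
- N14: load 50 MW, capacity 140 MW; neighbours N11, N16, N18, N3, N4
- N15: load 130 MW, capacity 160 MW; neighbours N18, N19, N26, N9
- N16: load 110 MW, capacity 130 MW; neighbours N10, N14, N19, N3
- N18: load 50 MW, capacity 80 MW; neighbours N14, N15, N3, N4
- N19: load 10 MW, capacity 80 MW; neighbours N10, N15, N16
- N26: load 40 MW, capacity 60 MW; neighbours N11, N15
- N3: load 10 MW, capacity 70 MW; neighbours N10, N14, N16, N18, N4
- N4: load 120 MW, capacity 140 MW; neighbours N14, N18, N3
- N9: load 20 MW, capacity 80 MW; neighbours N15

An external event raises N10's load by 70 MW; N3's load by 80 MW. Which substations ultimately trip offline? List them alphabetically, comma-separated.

N10, N11, N14, N15, N16, N18, N19, N26, N3, N4, N9

Round 1 — N10 at 150 > 110; N3 at 90 > 70. N10, N3 trip offline.
  N10 sheds 150 MW to N16, N19: 75 each.
    N16: 110+75 = 185 > 130
    N19: 10+75 = 85 > 80
  N3 sheds 90 MW to N14, N16, N18, N4: 22 each (2 lost).
    N14: 50+22 = 72 ≤ 140
    N16: 185+22 = 207 > 130
    N18: 50+22 = 72 ≤ 80
    N4: 120+22 = 142 > 140
Round 2 — N16, N19, N4 trip offline.
  N16 sheds 207 MW to N14: 207 each.
    N14: 72+207 = 279 > 140
  N19 sheds 85 MW to N15: 85 each.
    N15: 130+85 = 215 > 160
  N4 sheds 142 MW to N14, N18: 71 each.
    N14: 279+71 = 350 > 140
    N18: 72+71 = 143 > 80
Round 3 — N14, N15, N18 trip offline.
  N14 sheds 350 MW to N11: 350 each.
    N11: 100+350 = 450 > 150
  N15 sheds 215 MW to N26, N9: 107 each (1 lost).
    N26: 40+107 = 147 > 60
    N9: 20+107 = 127 > 80
  N18 sheds 143 MW: no online neighbours, lost.
Round 4 — N11, N26, N9 trip offline.
  N11 sheds 450 MW: no online neighbours, lost.
  N26 sheds 147 MW: no online neighbours, lost.
  N9 sheds 127 MW: no online neighbours, lost.
No further trips.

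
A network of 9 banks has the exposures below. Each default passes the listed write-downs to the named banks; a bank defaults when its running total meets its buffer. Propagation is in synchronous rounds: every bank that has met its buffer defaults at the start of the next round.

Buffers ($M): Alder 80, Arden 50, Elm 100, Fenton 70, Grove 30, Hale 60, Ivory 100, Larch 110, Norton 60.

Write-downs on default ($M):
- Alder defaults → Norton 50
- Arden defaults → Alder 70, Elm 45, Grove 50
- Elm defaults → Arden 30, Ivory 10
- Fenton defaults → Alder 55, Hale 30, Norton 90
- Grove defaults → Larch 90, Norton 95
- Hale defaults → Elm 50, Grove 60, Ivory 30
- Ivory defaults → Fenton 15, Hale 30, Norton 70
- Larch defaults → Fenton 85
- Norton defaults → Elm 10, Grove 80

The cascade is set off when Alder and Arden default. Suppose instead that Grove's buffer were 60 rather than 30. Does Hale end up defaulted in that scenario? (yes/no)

With Grove's buffer at 60:
Round 1 — Alder, Arden default (initial).
  Elm: +45 → 45 < 100
  Grove: +50 → 50 < 60
  Norton: +50 → 50 < 60
No further defaults.

no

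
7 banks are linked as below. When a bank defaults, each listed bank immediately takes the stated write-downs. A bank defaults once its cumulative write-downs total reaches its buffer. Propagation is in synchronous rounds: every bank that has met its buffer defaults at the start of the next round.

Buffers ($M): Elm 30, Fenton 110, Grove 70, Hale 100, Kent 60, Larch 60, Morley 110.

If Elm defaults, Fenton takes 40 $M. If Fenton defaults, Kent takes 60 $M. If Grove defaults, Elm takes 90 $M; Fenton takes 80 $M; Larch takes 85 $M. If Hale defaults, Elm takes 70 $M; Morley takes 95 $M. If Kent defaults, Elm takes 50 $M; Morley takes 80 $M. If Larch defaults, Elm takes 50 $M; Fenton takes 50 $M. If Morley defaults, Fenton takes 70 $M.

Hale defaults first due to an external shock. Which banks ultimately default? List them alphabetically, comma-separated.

Round 1 — Hale defaults (initial).
  Elm: +70 → 70 ≥ 30
  Morley: +95 → 95 < 110
Round 2 — Elm defaults.
  Fenton: +40 → 40 < 110
No further defaults.

Elm, Hale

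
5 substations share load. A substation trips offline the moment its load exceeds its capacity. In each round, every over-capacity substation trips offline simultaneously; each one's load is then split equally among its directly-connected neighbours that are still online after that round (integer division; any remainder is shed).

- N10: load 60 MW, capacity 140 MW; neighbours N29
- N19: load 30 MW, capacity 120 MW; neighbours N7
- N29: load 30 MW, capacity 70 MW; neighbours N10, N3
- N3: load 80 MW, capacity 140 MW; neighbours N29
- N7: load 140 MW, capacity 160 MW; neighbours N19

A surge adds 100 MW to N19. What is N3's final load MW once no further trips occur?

80

Round 1 — N19 at 130 > 120. N19 trips offline.
  N19 sheds 130 MW to N7: 130 each.
    N7: 140+130 = 270 > 160
Round 2 — N7 trips offline.
  N7 sheds 270 MW: no online neighbours, lost.
No further trips.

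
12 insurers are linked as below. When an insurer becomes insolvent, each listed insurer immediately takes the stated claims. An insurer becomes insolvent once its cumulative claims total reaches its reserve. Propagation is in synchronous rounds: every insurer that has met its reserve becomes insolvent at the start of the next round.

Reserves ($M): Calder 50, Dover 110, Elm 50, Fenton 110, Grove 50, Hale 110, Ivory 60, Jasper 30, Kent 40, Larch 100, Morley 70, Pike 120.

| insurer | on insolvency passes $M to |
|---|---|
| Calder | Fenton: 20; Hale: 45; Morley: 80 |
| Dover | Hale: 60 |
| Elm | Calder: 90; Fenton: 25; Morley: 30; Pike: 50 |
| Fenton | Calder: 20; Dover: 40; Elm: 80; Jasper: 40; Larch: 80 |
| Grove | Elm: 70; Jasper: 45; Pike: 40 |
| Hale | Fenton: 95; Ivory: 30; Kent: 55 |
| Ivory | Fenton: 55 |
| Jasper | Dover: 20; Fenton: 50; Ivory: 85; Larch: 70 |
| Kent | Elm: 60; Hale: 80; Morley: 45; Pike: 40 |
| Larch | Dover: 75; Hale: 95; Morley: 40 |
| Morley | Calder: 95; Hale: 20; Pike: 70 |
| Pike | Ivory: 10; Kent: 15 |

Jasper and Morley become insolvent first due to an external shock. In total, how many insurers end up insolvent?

11

Round 1 — Jasper, Morley become insolvent (initial).
  Calder: +95 → 95 ≥ 50
  Dover: +20 → 20 < 110
  Fenton: +50 → 50 < 110
  Hale: +20 → 20 < 110
  Ivory: +85 → 85 ≥ 60
  Larch: +70 → 70 < 100
  Pike: +70 → 70 < 120
Round 2 — Calder, Ivory become insolvent.
  Fenton: +20+55 → 125 ≥ 110
  Hale: +45 → 65 < 110
Round 3 — Fenton becomes insolvent.
  Dover: +40 → 60 < 110
  Elm: +80 → 80 ≥ 50
  Larch: +80 → 150 ≥ 100
Round 4 — Elm, Larch become insolvent.
  Dover: +75 → 135 ≥ 110
  Hale: +95 → 160 ≥ 110
  Pike: +50 → 120 ≥ 120
Round 5 — Dover, Hale, Pike become insolvent.
  Kent: +55+15 → 70 ≥ 40
Round 6 — Kent becomes insolvent.
No further insolvencies.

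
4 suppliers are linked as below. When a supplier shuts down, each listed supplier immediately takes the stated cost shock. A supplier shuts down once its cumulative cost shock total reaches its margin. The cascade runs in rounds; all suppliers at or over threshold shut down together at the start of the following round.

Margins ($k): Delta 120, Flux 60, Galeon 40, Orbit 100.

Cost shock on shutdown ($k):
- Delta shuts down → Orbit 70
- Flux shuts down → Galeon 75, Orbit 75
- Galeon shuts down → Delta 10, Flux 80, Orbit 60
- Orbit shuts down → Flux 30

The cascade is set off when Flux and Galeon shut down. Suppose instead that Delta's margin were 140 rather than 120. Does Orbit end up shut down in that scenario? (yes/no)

yes

With Delta's margin at 140:
Round 1 — Flux, Galeon shut down (initial).
  Delta: +10 → 10 < 140
  Orbit: +75+60 → 135 ≥ 100
Round 2 — Orbit shuts down.
No further shutdowns.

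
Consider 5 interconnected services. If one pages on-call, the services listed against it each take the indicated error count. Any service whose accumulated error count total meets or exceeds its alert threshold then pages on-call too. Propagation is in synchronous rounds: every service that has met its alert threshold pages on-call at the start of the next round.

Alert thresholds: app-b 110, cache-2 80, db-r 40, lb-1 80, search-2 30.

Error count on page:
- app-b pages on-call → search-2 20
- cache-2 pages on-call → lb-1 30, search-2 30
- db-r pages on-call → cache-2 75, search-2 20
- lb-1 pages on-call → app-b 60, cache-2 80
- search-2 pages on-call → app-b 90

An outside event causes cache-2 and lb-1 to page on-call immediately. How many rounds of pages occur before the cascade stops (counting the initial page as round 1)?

3

Round 1 — cache-2, lb-1 page on-call (initial).
  app-b: +60 → 60 < 110
  search-2: +30 → 30 ≥ 30
Round 2 — search-2 pages on-call.
  app-b: +90 → 150 ≥ 110
Round 3 — app-b pages on-call.
No further pages.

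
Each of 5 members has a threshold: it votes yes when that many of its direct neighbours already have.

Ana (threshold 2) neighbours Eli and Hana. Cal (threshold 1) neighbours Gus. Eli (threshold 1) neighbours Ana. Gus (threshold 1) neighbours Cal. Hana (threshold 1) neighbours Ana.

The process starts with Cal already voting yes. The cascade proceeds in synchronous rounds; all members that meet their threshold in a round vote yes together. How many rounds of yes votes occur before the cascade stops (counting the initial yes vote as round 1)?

2

Round 1 — Cal votes yes (initial).
Round 2 — checking thresholds:
  Gus: 1 of 1 neighbours ≥ 1, votes yes.
Round 3 — no new yes votes; cascade stops.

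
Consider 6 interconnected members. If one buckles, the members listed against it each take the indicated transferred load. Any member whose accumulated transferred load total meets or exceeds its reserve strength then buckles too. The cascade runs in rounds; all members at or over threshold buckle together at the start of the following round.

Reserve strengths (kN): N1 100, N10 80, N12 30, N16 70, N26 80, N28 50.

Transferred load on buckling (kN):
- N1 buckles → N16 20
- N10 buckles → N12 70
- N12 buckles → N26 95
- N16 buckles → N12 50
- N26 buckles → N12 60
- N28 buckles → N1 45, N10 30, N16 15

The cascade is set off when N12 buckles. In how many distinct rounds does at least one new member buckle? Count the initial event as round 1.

Round 1 — N12 buckles (initial).
  N26: +95 → 95 ≥ 80
Round 2 — N26 buckles.
No further bucklings.

2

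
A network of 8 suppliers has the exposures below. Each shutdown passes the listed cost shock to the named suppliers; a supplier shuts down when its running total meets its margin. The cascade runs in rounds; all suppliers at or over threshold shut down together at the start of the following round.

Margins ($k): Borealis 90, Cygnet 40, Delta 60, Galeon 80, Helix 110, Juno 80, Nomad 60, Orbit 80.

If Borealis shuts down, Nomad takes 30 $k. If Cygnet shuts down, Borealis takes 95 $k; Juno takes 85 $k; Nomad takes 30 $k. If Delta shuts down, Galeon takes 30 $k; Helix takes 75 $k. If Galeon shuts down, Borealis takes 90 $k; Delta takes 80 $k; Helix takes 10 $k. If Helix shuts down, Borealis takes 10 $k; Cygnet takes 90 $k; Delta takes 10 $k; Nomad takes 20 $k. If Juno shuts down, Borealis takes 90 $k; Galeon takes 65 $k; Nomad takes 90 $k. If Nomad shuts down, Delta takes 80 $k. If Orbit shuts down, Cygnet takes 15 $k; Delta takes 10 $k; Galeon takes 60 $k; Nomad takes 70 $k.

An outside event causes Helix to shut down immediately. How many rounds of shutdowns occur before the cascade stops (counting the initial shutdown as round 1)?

Round 1 — Helix shuts down (initial).
  Borealis: +10 → 10 < 90
  Cygnet: +90 → 90 ≥ 40
  Delta: +10 → 10 < 60
  Nomad: +20 → 20 < 60
Round 2 — Cygnet shuts down.
  Borealis: +95 → 105 ≥ 90
  Juno: +85 → 85 ≥ 80
  Nomad: +30 → 50 < 60
Round 3 — Borealis, Juno shut down.
  Galeon: +65 → 65 < 80
  Nomad: +30+90 → 170 ≥ 60
Round 4 — Nomad shuts down.
  Delta: +80 → 90 ≥ 60
Round 5 — Delta shuts down.
  Galeon: +30 → 95 ≥ 80
Round 6 — Galeon shuts down.
No further shutdowns.

6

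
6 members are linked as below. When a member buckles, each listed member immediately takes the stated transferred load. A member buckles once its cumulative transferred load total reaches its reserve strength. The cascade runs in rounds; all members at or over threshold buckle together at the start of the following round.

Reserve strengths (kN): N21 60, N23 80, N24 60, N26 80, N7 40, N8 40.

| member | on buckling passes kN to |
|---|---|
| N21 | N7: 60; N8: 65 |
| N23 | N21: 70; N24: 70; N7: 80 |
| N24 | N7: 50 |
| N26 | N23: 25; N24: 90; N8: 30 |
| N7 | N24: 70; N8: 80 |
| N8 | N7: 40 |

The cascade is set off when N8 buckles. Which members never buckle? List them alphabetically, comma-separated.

N21, N23, N26

Round 1 — N8 buckles (initial).
  N7: +40 → 40 ≥ 40
Round 2 — N7 buckles.
  N24: +70 → 70 ≥ 60
Round 3 — N24 buckles.
No further bucklings.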